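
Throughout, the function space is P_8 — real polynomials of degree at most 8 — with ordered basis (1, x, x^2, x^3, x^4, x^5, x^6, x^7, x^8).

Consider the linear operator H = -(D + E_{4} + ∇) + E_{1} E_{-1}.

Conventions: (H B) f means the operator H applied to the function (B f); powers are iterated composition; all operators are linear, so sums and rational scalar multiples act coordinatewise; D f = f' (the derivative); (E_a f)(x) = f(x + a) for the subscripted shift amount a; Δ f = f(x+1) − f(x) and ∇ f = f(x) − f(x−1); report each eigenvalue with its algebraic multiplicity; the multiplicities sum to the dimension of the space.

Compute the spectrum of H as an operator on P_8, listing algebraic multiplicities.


image of 1: 0
image of x: -6
image of x^2: -12x - 15
image of x^3: -18x^2 - 45x - 65
image of x^4: -24x^3 - 90x^2 - 260x - 255
image of x^5: -30x^4 - 150x^3 - 650x^2 - 1275x - 1025
image of x^6: -36x^5 - 225x^4 - 1300x^3 - 3825x^2 - 6150x - 4095
image of x^7: -42x^6 - 315x^5 - 2275x^4 - 8925x^3 - 21525x^2 - 28665x - 16385
image of x^8: -48x^7 - 420x^6 - 3640x^5 - 17850x^4 - 57400x^3 - 114660x^2 - 131080x - 65535
the matrix is upper triangular; its diagonal is (0, 0, 0, 0, 0, 0, 0, 0, 0)
for a triangular matrix the eigenvalues are the diagonal entries, with algebraic multiplicity their repetition count

λ = 0 (multiplicity 9)


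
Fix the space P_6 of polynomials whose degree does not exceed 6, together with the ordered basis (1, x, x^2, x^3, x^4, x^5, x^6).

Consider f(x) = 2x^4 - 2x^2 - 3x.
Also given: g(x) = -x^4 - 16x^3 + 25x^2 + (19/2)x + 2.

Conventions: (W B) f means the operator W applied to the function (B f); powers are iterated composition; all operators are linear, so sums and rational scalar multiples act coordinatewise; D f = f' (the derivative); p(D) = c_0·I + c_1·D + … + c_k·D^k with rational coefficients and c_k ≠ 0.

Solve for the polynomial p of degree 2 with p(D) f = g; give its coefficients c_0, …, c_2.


D^0 f = 2x^4 - 2x^2 - 3x
D^1 f = 8x^3 - 4x - 3
D^2 f = 24x^2 - 4
matching coefficients of g against c_0 f + c_1 Df + … from the top degree down determines the c_i
solution: c_0 = -1/2, c_1 = -2, c_2 = 1

p(D) = -(1/2)·I − 2·D + D^2, i.e. c_0 = -1/2, c_1 = -2, c_2 = 1


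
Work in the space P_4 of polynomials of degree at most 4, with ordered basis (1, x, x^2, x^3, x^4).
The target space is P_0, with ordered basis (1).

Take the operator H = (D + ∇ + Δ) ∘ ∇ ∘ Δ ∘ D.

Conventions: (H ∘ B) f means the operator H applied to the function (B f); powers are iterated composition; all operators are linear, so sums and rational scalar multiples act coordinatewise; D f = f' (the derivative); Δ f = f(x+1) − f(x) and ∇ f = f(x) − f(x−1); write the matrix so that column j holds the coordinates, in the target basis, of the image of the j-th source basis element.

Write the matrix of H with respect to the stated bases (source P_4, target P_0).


image of 1: 0
image of x: 0
image of x^2: 0
image of x^3: 0
image of x^4: 72
each image's coordinates form column j of the matrix

the matrix is [[0, 0, 0, 0, 72]] (rows listed top to bottom)


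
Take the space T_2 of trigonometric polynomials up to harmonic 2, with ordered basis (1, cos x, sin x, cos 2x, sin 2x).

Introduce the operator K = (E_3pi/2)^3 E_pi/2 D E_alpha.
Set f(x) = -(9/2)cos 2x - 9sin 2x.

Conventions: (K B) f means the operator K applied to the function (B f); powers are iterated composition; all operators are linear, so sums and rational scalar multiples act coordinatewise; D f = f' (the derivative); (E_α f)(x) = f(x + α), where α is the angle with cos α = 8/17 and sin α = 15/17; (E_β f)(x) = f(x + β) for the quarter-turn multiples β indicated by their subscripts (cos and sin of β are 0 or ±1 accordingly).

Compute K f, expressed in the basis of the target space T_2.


the result is g(x) = (5058/289)cos 2x + (2871/289)sin 2x

E_alpha f = -(2871/578)cos 2x + (2529/289)sin 2x
D E_alpha f = (5058/289)cos 2x + (2871/289)sin 2x
E_pi/2 D E_alpha f = -(5058/289)cos 2x - (2871/289)sin 2x
E_3pi/2 (E_pi/2 D E_alpha) f = (5058/289)cos 2x + (2871/289)sin 2x
E_3pi/2 E_3pi/2 (E_pi/2 D E_alpha) f = -(5058/289)cos 2x - (2871/289)sin 2x
E_3pi/2 E_3pi/2 E_3pi/2 (E_pi/2 D E_alpha) f = (5058/289)cos 2x + (2871/289)sin 2x


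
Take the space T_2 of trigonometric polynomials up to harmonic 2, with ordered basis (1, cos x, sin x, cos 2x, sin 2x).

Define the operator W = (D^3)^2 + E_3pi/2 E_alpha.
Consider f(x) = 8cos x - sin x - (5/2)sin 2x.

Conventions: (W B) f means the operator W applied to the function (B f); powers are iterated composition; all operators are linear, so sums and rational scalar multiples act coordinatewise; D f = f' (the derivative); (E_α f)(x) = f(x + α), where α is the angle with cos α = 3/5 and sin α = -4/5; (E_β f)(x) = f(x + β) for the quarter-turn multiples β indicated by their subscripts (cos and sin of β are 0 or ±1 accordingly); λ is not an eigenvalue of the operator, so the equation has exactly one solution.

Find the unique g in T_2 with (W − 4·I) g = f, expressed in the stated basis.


the image equals g(x) = -(47/34)cos x + (1/34)sin x + (60/114673)cos 2x + (8465/229346)sin 2x

write g with unknown coordinates in the stated basis and equate coefficients in (W − 4·I) g = f
solving from the highest basis element down gives g = -(47/34)cos x + (1/34)sin x + (60/114673)cos 2x + (8465/229346)sin 2x
check: W g = (42/17)cos x - (15/17)sin x + (240/114673)cos 2x - (539505/229346)sin 2x
so W g − 4·g = 8cos x - sin x - (5/2)sin 2x = f ✓


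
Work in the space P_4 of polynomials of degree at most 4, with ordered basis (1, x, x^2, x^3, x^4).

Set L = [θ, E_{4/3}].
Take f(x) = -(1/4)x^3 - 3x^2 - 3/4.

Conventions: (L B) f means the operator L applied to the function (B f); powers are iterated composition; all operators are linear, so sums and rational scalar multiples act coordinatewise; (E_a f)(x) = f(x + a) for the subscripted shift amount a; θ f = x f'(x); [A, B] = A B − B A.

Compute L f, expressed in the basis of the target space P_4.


the image equals g(x) = x^2 + (32/3)x + 112/9

E_{4/3} f = -(1/4)x^3 - 4x^2 - (28/3)x - 721/108
θ E_{4/3} f = -(3/4)x^3 - 8x^2 - (28/3)x
θ f = -(3/4)x^3 - 6x^2
E_{4/3} θ f = -(3/4)x^3 - 9x^2 - 20x - 112/9
[θ, E_{4/3}] f = x^2 + (32/3)x + 112/9


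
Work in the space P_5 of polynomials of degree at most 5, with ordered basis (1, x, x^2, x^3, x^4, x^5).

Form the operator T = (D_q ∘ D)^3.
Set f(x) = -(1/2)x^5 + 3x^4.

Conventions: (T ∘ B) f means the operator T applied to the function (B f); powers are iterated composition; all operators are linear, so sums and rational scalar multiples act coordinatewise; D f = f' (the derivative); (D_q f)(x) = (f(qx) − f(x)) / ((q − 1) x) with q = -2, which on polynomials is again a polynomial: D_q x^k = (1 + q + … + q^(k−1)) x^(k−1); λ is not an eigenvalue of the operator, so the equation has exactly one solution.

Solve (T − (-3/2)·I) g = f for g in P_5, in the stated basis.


g(x) = -(1/3)x^5 + 2x^4

write g with unknown coordinates in the stated basis and equate coefficients in (T − (-3/2)·I) g = f
solving from the highest basis element down gives g = -(1/3)x^5 + 2x^4
check: T g = 0
so T g − (-3/2)·g = -(1/2)x^5 + 3x^4 = f ✓


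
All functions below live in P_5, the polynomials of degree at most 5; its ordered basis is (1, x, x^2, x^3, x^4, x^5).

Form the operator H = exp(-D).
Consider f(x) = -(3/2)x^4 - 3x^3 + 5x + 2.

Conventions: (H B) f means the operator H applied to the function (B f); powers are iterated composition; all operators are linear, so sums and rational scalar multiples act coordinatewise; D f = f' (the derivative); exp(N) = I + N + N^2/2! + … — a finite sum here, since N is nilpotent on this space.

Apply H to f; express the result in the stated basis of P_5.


order-1 term: 6x^3 + 9x^2 - 5
order-2 term: -9x^2 - 9x
order-3 term: 6x + 3
order-4 term: -3/2
the series for exp(-D) f terminates at order 4
exp(-D) f = -(3/2)x^4 + 3x^3 + 2x - 3/2

the image equals g(x) = -(3/2)x^4 + 3x^3 + 2x - 3/2


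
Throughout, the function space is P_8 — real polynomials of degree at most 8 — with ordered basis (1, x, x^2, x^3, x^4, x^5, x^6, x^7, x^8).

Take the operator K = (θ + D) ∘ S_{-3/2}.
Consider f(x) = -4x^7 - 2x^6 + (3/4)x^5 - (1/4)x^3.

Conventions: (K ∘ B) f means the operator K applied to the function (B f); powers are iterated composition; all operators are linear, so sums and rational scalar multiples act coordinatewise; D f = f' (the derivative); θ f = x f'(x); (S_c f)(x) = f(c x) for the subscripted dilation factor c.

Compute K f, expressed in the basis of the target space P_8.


S_{-3/2} f = (2187/32)x^7 - (729/32)x^6 - (729/128)x^5 + (27/32)x^3
θ S_{-3/2} f = (15309/32)x^7 - (2187/16)x^6 - (3645/128)x^5 + (81/32)x^3
D S_{-3/2} f = (15309/32)x^6 - (2187/16)x^5 - (3645/128)x^4 + (81/32)x^2
(θ + D) S_{-3/2} f = (15309/32)x^7 + (10935/32)x^6 - (21141/128)x^5 - (3645/128)x^4 + (81/32)x^3 + (81/32)x^2

the image equals g(x) = (15309/32)x^7 + (10935/32)x^6 - (21141/128)x^5 - (3645/128)x^4 + (81/32)x^3 + (81/32)x^2


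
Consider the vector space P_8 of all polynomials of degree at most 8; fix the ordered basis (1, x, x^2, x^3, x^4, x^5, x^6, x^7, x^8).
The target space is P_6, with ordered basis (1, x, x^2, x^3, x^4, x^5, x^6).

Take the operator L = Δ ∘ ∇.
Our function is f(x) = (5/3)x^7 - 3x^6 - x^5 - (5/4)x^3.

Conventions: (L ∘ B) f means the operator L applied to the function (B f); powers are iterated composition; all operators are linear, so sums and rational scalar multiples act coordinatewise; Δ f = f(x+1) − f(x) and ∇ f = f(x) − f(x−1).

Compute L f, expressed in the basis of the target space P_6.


∇ f = (35/3)x^6 - 53x^5 + (295/3)x^4 - (325/3)x^3 + (265/4)x^2 - (251/12)x + 29/12
Δ ∇ f = 70x^5 - 90x^4 + (290/3)x^3 - 90x^2 + (35/6)x - 6

the result is g(x) = 70x^5 - 90x^4 + (290/3)x^3 - 90x^2 + (35/6)x - 6


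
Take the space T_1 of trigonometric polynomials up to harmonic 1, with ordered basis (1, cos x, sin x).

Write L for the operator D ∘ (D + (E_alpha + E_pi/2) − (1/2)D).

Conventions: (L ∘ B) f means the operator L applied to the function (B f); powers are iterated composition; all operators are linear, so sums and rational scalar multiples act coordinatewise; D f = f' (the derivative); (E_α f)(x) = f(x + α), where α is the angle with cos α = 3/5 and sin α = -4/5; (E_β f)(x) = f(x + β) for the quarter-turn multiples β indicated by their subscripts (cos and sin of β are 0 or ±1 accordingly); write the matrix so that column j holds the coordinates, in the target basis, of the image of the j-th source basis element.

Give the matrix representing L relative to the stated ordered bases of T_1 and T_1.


the matrix is [[0, 0, 0]; [0, -7/10, 3/5]; [0, -3/5, -7/10]] (rows listed top to bottom)

image of 1: 0
image of cos x: -(7/10)cos x - (3/5)sin x
image of sin x: (3/5)cos x - (7/10)sin x
each image's coordinates form column j of the matrix


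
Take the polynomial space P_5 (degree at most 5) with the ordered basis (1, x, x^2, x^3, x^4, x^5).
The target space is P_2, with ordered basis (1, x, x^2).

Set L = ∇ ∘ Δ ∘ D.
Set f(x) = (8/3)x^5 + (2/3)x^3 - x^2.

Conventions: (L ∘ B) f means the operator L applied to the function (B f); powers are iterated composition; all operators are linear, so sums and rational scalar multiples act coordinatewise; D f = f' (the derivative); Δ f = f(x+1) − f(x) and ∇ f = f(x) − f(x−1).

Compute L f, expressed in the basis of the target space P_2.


D f = (40/3)x^4 + 2x^2 - 2x
Δ D f = (160/3)x^3 + 80x^2 + (172/3)x + 40/3
∇ Δ D f = 160x^2 + 92/3

the result is g(x) = 160x^2 + 92/3


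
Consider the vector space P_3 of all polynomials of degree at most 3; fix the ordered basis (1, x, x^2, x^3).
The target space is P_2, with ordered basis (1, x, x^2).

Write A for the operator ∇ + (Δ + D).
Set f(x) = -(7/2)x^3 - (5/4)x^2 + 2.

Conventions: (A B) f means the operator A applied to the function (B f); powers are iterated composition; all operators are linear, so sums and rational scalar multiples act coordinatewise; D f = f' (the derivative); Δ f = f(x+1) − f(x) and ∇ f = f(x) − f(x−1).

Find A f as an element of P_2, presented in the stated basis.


the image equals g(x) = -(63/2)x^2 - (15/2)x - 7

∇ f = -(21/2)x^2 + 8x - 9/4
Δ f = -(21/2)x^2 - 13x - 19/4
D f = -(21/2)x^2 - (5/2)x
(Δ + D) f = -21x^2 - (31/2)x - 19/4
(∇ + (Δ + D)) f = -(63/2)x^2 - (15/2)x - 7


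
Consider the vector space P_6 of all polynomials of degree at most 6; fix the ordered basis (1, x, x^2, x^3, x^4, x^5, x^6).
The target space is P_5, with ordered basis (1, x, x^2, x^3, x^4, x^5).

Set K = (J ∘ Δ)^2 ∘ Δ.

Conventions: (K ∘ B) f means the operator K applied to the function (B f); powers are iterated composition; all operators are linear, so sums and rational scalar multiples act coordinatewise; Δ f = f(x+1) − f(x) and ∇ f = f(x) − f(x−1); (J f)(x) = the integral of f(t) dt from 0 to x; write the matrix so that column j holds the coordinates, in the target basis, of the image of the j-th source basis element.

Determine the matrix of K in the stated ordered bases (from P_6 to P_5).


image of 1: 0
image of x: 0
image of x^2: 2x
image of x^3: 3x^2 + 9x
image of x^4: 4x^3 + 18x^2 + 30x
image of x^5: 5x^4 + 30x^3 + 75x^2 + 90x
image of x^6: 6x^5 + 45x^4 + 150x^3 + 270x^2 + 258x
each image's coordinates form column j of the matrix

the matrix is [[0, 0, 0, 0, 0, 0, 0]; [0, 0, 2, 9, 30, 90, 258]; [0, 0, 0, 3, 18, 75, 270]; [0, 0, 0, 0, 4, 30, 150]; [0, 0, 0, 0, 0, 5, 45]; [0, 0, 0, 0, 0, 0, 6]] (rows listed top to bottom)


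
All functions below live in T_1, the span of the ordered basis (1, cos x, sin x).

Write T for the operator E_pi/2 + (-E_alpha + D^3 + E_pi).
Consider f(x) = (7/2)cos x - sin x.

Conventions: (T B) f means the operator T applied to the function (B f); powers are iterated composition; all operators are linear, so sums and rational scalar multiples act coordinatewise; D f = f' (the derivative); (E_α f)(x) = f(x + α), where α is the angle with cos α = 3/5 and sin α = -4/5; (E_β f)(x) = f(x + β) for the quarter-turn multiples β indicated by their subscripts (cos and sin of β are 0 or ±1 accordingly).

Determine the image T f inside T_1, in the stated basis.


E_pi/2 f = -cos x - (7/2)sin x
E_alpha f = (29/10)cos x + (11/5)sin x
(-E_alpha) f = -(29/10)cos x - (11/5)sin x
D f = -cos x - (7/2)sin x
D D f = -(7/2)cos x + sin x
D D D f = cos x + (7/2)sin x
E_pi f = -(7/2)cos x + sin x
(-E_alpha + D^3 + E_pi) f = -(27/5)cos x + (23/10)sin x
(E_pi/2 + (-E_alpha + D^3 + E_pi)) f = -(32/5)cos x - (6/5)sin x

g(x) = -(32/5)cos x - (6/5)sin x


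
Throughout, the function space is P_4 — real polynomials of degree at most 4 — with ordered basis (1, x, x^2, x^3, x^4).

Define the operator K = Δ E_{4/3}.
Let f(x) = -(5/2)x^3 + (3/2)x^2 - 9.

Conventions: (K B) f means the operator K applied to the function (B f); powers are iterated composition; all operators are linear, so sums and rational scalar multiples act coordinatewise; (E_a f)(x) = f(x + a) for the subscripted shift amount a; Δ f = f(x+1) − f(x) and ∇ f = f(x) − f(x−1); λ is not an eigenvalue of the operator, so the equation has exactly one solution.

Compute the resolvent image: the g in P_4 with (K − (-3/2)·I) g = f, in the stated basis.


write g with unknown coordinates in the stated basis and equate coefficients in (K − (-3/2)·I) g = f
solving from the highest basis element down gives g = -(5/3)x^3 + (13/3)x^2 + (58/9)x - 254/27
check: K g = -5x^2 - (29/3)x + 46/9
so K g − (-3/2)·g = -(5/2)x^3 + (3/2)x^2 - 9 = f ✓

the image equals g(x) = -(5/3)x^3 + (13/3)x^2 + (58/9)x - 254/27


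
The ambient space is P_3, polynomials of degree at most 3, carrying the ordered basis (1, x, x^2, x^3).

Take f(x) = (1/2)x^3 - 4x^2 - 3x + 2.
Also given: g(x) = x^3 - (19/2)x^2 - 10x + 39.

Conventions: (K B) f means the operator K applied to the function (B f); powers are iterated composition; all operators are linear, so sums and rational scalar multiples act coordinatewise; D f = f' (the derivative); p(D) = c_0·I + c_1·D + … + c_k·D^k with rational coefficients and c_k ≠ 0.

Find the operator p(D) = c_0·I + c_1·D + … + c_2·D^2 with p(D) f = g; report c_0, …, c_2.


D^0 f = (1/2)x^3 - 4x^2 - 3x + 2
D^1 f = (3/2)x^2 - 8x - 3
D^2 f = 3x - 8
matching coefficients of g against c_0 f + c_1 Df + … from the top degree down determines the c_i
solution: c_0 = 2, c_1 = -1, c_2 = -4

c_0 = 2, c_1 = -1, c_2 = -4


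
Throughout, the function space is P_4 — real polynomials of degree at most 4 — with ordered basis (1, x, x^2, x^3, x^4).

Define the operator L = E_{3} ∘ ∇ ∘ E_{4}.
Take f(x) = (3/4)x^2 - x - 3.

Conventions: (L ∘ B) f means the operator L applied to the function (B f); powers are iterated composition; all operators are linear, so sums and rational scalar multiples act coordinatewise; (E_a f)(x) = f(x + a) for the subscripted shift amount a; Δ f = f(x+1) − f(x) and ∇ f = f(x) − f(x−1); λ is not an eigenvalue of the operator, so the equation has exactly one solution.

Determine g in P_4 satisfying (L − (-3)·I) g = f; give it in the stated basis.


the result is g(x) = (1/4)x^2 - (1/2)x - 23/12

write g with unknown coordinates in the stated basis and equate coefficients in (L − (-3)·I) g = f
solving from the highest basis element down gives g = (1/4)x^2 - (1/2)x - 23/12
check: L g = (1/2)x + 11/4
so L g − (-3)·g = (3/4)x^2 - x - 3 = f ✓


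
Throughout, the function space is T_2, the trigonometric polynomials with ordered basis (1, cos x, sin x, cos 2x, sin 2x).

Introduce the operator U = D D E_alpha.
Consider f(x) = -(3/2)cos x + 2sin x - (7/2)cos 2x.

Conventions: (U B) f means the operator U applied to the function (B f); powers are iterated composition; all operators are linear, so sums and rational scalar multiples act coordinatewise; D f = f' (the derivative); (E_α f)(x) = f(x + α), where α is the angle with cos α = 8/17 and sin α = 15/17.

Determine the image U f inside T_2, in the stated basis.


the image equals g(x) = -(18/17)cos x - (77/34)sin x - (2254/289)cos 2x - (3360/289)sin 2x

E_alpha f = (18/17)cos x + (77/34)sin x + (1127/578)cos 2x + (840/289)sin 2x
D E_alpha f = (77/34)cos x - (18/17)sin x + (1680/289)cos 2x - (1127/289)sin 2x
D D E_alpha f = -(18/17)cos x - (77/34)sin x - (2254/289)cos 2x - (3360/289)sin 2x


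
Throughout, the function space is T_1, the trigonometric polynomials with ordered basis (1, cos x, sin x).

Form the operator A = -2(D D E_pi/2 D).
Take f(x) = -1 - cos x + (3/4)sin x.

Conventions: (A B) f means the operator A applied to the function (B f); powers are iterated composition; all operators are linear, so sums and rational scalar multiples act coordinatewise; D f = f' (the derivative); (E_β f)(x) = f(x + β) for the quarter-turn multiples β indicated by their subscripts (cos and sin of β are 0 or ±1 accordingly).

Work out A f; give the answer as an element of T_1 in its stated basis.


the image equals g(x) = 2cos x - (3/2)sin x

D f = (3/4)cos x + sin x
E_pi/2 D f = cos x - (3/4)sin x
D (E_pi/2 D) f = -(3/4)cos x - sin x
D D (E_pi/2 D) f = -cos x + (3/4)sin x
(-2(D D E_pi/2 D)) f = 2cos x - (3/2)sin x


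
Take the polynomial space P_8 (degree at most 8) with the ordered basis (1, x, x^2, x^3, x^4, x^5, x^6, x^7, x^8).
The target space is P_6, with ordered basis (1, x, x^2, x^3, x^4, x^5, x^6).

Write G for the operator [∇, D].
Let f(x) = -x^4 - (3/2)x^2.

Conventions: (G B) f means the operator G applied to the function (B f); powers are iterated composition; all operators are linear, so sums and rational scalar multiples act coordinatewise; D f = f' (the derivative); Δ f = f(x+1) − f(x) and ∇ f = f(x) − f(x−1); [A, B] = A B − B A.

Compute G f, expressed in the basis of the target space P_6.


g(x) = 0

D f = -4x^3 - 3x
∇ D f = -12x^2 + 12x - 7
∇ f = -4x^3 + 6x^2 - 7x + 5/2
D ∇ f = -12x^2 + 12x - 7
[∇, D] f = 0


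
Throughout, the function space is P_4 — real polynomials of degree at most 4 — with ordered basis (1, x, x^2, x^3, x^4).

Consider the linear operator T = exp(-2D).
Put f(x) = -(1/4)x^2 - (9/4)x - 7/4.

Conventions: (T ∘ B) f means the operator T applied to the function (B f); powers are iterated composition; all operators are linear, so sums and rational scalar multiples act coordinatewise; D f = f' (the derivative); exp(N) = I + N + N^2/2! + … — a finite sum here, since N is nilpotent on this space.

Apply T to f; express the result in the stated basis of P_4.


the image equals g(x) = -(1/4)x^2 - (5/4)x + 7/4

order-1 term: x + 9/2
order-2 term: -1
the series for exp(-2D) f terminates at order 2
exp(-2D) f = -(1/4)x^2 - (5/4)x + 7/4


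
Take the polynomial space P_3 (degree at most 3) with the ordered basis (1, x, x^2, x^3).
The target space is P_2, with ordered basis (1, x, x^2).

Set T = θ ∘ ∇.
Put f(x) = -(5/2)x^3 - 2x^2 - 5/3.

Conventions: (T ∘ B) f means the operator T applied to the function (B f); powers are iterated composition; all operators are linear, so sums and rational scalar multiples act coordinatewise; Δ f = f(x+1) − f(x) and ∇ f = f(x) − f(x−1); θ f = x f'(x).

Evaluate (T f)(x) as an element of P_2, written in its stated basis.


∇ f = -(15/2)x^2 + (7/2)x - 1/2
θ ∇ f = -15x^2 + (7/2)x

g(x) = -15x^2 + (7/2)x


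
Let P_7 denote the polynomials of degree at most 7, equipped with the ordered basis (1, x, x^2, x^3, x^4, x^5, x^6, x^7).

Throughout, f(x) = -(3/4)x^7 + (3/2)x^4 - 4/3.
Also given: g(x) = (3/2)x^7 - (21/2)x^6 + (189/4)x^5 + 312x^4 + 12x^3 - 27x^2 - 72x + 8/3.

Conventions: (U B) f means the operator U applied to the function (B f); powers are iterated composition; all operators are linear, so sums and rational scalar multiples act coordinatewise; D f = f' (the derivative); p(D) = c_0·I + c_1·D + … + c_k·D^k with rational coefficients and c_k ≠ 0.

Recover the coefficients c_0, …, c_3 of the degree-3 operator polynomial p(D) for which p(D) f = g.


p(D) = -2·I + 2·D − (3/2)·D^2 − 2·D^3, i.e. c_0 = -2, c_1 = 2, c_2 = -3/2, c_3 = -2

D^0 f = -(3/4)x^7 + (3/2)x^4 - 4/3
D^1 f = -(21/4)x^6 + 6x^3
D^2 f = -(63/2)x^5 + 18x^2
D^3 f = -(315/2)x^4 + 36x
matching coefficients of g against c_0 f + c_1 Df + … from the top degree down determines the c_i
solution: c_0 = -2, c_1 = 2, c_2 = -3/2, c_3 = -2


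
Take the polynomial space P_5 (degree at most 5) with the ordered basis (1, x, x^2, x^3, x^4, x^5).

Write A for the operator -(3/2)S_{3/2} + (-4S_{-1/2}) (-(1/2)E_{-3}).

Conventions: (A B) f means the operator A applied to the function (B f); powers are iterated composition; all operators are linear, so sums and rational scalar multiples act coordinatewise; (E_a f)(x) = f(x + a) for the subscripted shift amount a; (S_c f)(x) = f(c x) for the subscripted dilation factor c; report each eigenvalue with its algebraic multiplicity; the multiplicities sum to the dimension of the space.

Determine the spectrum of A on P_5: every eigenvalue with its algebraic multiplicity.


λ = -733/64 (multiplicity 1), λ = -239/32 (multiplicity 1), λ = -85/16 (multiplicity 1), λ = -13/4 (multiplicity 1), λ = -23/8 (multiplicity 1), λ = 1/2 (multiplicity 1)

image of 1: 1/2
image of x: -(13/4)x - 6
image of x^2: -(23/8)x^2 + 6x + 18
image of x^3: -(85/16)x^3 - (9/2)x^2 - 27x - 54
image of x^4: -(239/32)x^4 + 3x^3 + 27x^2 + 108x + 162
image of x^5: -(733/64)x^5 - (15/8)x^4 - (45/2)x^3 - 135x^2 - 405x - 486
the matrix is upper triangular; its diagonal is (1/2, -13/4, -23/8, -85/16, -239/32, -733/64)
for a triangular matrix the eigenvalues are the diagonal entries, with algebraic multiplicity their repetition count


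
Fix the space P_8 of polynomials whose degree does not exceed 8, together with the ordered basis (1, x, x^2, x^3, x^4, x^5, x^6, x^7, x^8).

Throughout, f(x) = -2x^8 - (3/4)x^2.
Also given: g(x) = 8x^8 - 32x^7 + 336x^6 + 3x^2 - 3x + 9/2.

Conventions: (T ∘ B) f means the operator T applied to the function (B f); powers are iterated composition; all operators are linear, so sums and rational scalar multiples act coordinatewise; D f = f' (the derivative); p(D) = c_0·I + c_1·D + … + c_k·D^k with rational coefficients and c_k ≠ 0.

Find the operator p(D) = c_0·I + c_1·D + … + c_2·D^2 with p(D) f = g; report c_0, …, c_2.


D^0 f = -2x^8 - (3/4)x^2
D^1 f = -16x^7 - (3/2)x
D^2 f = -112x^6 - 3/2
matching coefficients of g against c_0 f + c_1 Df + … from the top degree down determines the c_i
solution: c_0 = -4, c_1 = 2, c_2 = -3

p(D) = -4·I + 2·D − 3·D^2, i.e. c_0 = -4, c_1 = 2, c_2 = -3


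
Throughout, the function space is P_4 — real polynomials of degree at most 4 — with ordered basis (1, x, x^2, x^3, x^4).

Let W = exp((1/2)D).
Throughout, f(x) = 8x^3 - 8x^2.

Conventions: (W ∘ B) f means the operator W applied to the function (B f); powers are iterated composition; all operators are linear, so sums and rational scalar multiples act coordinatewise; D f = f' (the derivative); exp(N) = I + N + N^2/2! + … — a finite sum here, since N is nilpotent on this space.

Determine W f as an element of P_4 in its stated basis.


order-1 term: 12x^2 - 8x
order-2 term: 6x - 2
order-3 term: 1
the series for exp((1/2)D) f terminates at order 3
exp((1/2)D) f = 8x^3 + 4x^2 - 2x - 1

the image equals g(x) = 8x^3 + 4x^2 - 2x - 1


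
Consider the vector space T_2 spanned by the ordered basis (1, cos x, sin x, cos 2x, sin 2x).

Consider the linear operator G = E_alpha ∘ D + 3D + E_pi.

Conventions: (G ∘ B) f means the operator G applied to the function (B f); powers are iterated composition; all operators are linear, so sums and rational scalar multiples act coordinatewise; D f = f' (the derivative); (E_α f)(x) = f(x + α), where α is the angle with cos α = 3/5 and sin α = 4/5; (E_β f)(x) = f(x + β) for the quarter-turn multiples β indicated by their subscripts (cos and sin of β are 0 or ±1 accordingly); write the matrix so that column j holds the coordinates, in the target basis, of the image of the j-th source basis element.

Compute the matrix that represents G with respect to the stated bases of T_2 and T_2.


the matrix is [[1, 0, 0, 0, 0]; [0, -9/5, 18/5, 0, 0]; [0, -18/5, -9/5, 0, 0]; [0, 0, 0, -23/25, 136/25]; [0, 0, 0, -136/25, -23/25]] (rows listed top to bottom)

image of 1: 1
image of cos x: -(9/5)cos x - (18/5)sin x
image of sin x: (18/5)cos x - (9/5)sin x
image of cos 2x: -(23/25)cos 2x - (136/25)sin 2x
image of sin 2x: (136/25)cos 2x - (23/25)sin 2x
each image's coordinates form column j of the matrix


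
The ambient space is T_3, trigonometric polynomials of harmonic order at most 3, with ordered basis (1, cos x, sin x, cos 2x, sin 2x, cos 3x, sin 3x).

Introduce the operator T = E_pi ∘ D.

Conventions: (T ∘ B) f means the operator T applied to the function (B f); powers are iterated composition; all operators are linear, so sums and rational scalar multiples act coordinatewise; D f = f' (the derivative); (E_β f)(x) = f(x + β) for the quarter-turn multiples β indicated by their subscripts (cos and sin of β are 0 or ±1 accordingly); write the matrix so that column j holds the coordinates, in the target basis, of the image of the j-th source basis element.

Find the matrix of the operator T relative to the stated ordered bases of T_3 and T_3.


the matrix is [[0, 0, 0, 0, 0, 0, 0]; [0, 0, -1, 0, 0, 0, 0]; [0, 1, 0, 0, 0, 0, 0]; [0, 0, 0, 0, 2, 0, 0]; [0, 0, 0, -2, 0, 0, 0]; [0, 0, 0, 0, 0, 0, -3]; [0, 0, 0, 0, 0, 3, 0]] (rows listed top to bottom)

image of 1: 0
image of cos x: sin x
image of sin x: -cos x
image of cos 2x: -2sin 2x
image of sin 2x: 2cos 2x
image of cos 3x: 3sin 3x
image of sin 3x: -3cos 3x
each image's coordinates form column j of the matrix


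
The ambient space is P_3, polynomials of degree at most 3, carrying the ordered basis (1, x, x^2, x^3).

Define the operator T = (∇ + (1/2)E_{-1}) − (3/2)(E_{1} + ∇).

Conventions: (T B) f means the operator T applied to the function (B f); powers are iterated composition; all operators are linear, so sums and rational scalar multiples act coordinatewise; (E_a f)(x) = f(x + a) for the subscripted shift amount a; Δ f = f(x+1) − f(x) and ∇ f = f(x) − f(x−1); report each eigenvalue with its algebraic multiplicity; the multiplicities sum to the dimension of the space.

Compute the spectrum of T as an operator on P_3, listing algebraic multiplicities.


λ = -1 (multiplicity 4)

image of 1: -1
image of x: -x - 5/2
image of x^2: -x^2 - 5x - 1/2
image of x^3: -x^3 - (15/2)x^2 - (3/2)x - 5/2
the matrix is upper triangular; its diagonal is (-1, -1, -1, -1)
for a triangular matrix the eigenvalues are the diagonal entries, with algebraic multiplicity their repetition count


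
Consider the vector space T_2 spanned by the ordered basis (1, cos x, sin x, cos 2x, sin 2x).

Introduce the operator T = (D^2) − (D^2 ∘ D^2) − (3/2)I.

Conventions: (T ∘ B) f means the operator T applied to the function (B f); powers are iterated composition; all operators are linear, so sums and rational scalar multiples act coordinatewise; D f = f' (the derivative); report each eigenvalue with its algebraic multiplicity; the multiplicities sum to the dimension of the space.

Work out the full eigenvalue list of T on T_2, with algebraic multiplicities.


λ = -43/2 (multiplicity 2), λ = -7/2 (multiplicity 2), λ = -3/2 (multiplicity 1)

image of 1: -3/2
image of cos x: -(7/2)cos x
image of sin x: -(7/2)sin x
image of cos 2x: -(43/2)cos 2x
image of sin 2x: -(43/2)sin 2x
the matrix is diagonal; its diagonal is (-3/2, -7/2, -7/2, -43/2, -43/2)
for a triangular matrix the eigenvalues are the diagonal entries, with algebraic multiplicity their repetition count


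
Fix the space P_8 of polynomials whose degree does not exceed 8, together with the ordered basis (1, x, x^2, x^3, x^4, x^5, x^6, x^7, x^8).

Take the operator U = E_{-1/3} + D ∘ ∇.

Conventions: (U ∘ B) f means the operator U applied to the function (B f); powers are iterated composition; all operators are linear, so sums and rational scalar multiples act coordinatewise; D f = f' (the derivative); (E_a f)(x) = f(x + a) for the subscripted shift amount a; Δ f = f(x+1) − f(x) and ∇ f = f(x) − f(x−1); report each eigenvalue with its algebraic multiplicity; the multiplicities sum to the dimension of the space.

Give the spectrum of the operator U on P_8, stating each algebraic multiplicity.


λ = 1 (multiplicity 9)

image of 1: 1
image of x: x - 1/3
image of x^2: x^2 - (2/3)x + 19/9
image of x^3: x^3 - x^2 + (19/3)x - 82/27
image of x^4: x^4 - (4/3)x^3 + (38/3)x^2 - (328/27)x + 325/81
image of x^5: x^5 - (5/3)x^4 + (190/9)x^3 - (820/27)x^2 + (1625/81)x - 1216/243
image of x^6: x^6 - 2x^5 + (95/3)x^4 - (1640/27)x^3 + (1625/27)x^2 - (2432/81)x + 4375/729
image of x^7: x^7 - (7/3)x^6 + (133/3)x^5 - (2870/27)x^4 + (11375/81)x^3 - (8512/81)x^2 + (30625/729)x - 15310/2187
image of x^8: x^8 - (8/3)x^7 + (532/9)x^6 - (4592/27)x^5 + (22750/81)x^4 - (68096/243)x^3 + (122500/729)x^2 - (122480/2187)x + 52489/6561
the matrix is upper triangular; its diagonal is (1, 1, 1, 1, 1, 1, 1, 1, 1)
for a triangular matrix the eigenvalues are the diagonal entries, with algebraic multiplicity their repetition count


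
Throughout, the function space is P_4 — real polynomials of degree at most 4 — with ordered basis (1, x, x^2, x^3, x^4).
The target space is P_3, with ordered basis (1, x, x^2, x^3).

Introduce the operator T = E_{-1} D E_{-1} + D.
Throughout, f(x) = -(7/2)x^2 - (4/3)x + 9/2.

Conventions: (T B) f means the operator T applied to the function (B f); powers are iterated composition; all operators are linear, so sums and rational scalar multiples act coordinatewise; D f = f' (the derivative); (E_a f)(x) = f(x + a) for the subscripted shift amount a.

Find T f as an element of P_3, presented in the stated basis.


the image equals g(x) = -14x + 34/3

E_{-1} f = -(7/2)x^2 + (17/3)x + 7/3
D E_{-1} f = -7x + 17/3
E_{-1} D E_{-1} f = -7x + 38/3
D f = -7x - 4/3
(E_{-1} D E_{-1} + D) f = -14x + 34/3


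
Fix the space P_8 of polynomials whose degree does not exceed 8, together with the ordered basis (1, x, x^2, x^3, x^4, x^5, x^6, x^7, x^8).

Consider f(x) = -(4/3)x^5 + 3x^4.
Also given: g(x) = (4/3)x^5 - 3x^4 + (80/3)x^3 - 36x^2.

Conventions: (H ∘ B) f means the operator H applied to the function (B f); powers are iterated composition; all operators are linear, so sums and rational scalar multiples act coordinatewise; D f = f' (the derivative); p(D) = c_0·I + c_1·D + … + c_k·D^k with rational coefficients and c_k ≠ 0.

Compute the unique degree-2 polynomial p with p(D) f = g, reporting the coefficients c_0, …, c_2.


D^0 f = -(4/3)x^5 + 3x^4
D^1 f = -(20/3)x^4 + 12x^3
D^2 f = -(80/3)x^3 + 36x^2
matching coefficients of g against c_0 f + c_1 Df + … from the top degree down determines the c_i
solution: c_0 = -1, c_1 = 0, c_2 = -1

c_0 = -1, c_1 = 0, c_2 = -1


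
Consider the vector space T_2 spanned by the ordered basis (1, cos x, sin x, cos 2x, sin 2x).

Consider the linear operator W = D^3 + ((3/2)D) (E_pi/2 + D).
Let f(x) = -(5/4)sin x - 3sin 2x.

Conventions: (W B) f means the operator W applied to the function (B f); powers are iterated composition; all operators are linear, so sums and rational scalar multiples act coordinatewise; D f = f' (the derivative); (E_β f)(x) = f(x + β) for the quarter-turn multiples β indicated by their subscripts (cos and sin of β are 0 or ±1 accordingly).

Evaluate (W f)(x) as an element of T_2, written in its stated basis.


D f = -(5/4)cos x - 6cos 2x
D D f = (5/4)sin x + 12sin 2x
D D D f = (5/4)cos x + 24cos 2x
E_pi/2 f = -(5/4)cos x + 3sin 2x
D f = -(5/4)cos x - 6cos 2x
(E_pi/2 + D) f = -(5/2)cos x - 6cos 2x + 3sin 2x
D (E_pi/2 + D) f = (5/2)sin x + 6cos 2x + 12sin 2x
((3/2)D) (E_pi/2 + D) f = (15/4)sin x + 9cos 2x + 18sin 2x
(D^3 + ((3/2)D) (E_pi/2 + D)) f = (5/4)cos x + (15/4)sin x + 33cos 2x + 18sin 2x

the result is g(x) = (5/4)cos x + (15/4)sin x + 33cos 2x + 18sin 2x


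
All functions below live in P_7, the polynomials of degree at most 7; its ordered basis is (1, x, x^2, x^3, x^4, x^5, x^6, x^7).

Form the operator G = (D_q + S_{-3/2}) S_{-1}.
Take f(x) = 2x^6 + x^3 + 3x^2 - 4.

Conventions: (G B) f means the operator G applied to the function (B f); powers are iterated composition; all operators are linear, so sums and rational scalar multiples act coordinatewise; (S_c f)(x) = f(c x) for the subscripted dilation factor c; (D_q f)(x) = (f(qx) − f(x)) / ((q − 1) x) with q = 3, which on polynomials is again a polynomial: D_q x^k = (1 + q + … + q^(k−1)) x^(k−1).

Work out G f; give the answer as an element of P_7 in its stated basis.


S_{-1} f = 2x^6 - x^3 + 3x^2 - 4
D_q S_{-1} f = 728x^5 - 13x^2 + 12x
S_{-3/2} S_{-1} f = (729/32)x^6 + (27/8)x^3 + (27/4)x^2 - 4
(D_q + S_{-3/2}) S_{-1} f = (729/32)x^6 + 728x^5 + (27/8)x^3 - (25/4)x^2 + 12x - 4

the result is g(x) = (729/32)x^6 + 728x^5 + (27/8)x^3 - (25/4)x^2 + 12x - 4


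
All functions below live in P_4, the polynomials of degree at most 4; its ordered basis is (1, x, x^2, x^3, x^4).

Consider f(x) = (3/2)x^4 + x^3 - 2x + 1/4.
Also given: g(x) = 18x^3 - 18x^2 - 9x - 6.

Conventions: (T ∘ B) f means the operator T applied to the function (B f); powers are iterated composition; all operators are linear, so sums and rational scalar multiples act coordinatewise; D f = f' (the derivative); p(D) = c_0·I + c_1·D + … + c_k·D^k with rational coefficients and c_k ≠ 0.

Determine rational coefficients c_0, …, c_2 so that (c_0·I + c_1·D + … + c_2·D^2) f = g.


D^0 f = (3/2)x^4 + x^3 - 2x + 1/4
D^1 f = 6x^3 + 3x^2 - 2
D^2 f = 18x^2 + 6x
matching coefficients of g against c_0 f + c_1 Df + … from the top degree down determines the c_i
solution: c_0 = 0, c_1 = 3, c_2 = -3/2

p(D) = 3·D − (3/2)·D^2, i.e. c_0 = 0, c_1 = 3, c_2 = -3/2


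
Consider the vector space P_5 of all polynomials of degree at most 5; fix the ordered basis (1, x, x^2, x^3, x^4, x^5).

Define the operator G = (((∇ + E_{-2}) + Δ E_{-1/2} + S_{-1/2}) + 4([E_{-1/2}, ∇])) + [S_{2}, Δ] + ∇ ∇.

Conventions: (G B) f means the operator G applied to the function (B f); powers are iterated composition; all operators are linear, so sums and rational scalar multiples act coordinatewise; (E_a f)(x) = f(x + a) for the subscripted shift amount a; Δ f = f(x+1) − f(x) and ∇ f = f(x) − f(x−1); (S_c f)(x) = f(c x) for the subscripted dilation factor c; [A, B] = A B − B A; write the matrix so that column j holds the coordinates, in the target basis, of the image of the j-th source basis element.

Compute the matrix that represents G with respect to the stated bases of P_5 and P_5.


the matrix is [[2, -1, 2, -79/4, 14, -1471/16]; [0, 1/2, -4, -3, -107, -5]; [0, 0, 5/4, -12, -42, -815/2]; [0, 0, 0, 7/8, -32, -190]; [0, 0, 0, 0, 17/16, -80]; [0, 0, 0, 0, 0, 31/32]] (rows listed top to bottom)

image of 1: 2
image of x: (1/2)x - 1
image of x^2: (5/4)x^2 - 4x + 2
image of x^3: (7/8)x^3 - 12x^2 - 3x - 79/4
image of x^4: (17/16)x^4 - 32x^3 - 42x^2 - 107x + 14
image of x^5: (31/32)x^5 - 80x^4 - 190x^3 - (815/2)x^2 - 5x - 1471/16
each image's coordinates form column j of the matrix


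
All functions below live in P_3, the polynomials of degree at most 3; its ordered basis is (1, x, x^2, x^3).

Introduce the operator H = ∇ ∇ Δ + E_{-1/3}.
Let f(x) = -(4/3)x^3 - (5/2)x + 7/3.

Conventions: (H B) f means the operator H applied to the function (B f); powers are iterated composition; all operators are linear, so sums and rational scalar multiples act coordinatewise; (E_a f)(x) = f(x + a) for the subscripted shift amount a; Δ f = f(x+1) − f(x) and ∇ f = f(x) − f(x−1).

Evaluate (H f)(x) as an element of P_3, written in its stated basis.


the result is g(x) = -(4/3)x^3 + (4/3)x^2 - (53/18)x - 775/162

Δ f = -4x^2 - 4x - 23/6
∇ Δ f = -8x
∇ ∇ Δ f = -8
E_{-1/3} f = -(4/3)x^3 + (4/3)x^2 - (53/18)x + 521/162
(∇ ∇ Δ + E_{-1/3}) f = -(4/3)x^3 + (4/3)x^2 - (53/18)x - 775/162


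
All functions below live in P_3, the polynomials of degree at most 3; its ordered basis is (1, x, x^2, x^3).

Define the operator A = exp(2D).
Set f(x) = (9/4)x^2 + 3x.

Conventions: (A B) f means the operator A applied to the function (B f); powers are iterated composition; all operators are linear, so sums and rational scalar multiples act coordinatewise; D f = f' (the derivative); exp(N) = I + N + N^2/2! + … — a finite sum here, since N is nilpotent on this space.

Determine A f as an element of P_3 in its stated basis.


g(x) = (9/4)x^2 + 12x + 15

order-1 term: 9x + 6
order-2 term: 9
the series for exp(2D) f terminates at order 2
exp(2D) f = (9/4)x^2 + 12x + 15


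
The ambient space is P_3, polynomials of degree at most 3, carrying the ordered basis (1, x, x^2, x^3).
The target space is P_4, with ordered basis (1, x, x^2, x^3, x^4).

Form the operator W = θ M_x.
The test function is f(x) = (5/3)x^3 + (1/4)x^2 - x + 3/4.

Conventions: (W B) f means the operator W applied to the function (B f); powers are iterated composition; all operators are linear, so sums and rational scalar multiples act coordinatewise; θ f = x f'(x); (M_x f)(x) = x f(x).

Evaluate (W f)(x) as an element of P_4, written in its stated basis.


g(x) = (20/3)x^4 + (3/4)x^3 - 2x^2 + (3/4)x

M_x f = (5/3)x^4 + (1/4)x^3 - x^2 + (3/4)x
θ M_x f = (20/3)x^4 + (3/4)x^3 - 2x^2 + (3/4)x


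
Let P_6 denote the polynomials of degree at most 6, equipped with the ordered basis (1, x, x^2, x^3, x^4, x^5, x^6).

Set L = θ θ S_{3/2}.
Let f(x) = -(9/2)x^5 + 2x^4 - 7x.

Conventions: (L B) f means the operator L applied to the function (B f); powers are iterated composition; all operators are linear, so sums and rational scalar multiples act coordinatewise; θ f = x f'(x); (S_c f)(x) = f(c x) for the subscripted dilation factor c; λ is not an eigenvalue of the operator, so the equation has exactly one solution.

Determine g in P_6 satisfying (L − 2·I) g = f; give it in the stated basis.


write g with unknown coordinates in the stated basis and equate coefficients in (L − 2·I) g = f
solving from the highest basis element down gives g = -(144/6011)x^5 + (2/79)x^4 + 14x
check: L g = -(54675/12022)x^5 + (162/79)x^4 + 21x
so L g − 2·g = -(9/2)x^5 + 2x^4 - 7x = f ✓

the result is g(x) = -(144/6011)x^5 + (2/79)x^4 + 14x
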